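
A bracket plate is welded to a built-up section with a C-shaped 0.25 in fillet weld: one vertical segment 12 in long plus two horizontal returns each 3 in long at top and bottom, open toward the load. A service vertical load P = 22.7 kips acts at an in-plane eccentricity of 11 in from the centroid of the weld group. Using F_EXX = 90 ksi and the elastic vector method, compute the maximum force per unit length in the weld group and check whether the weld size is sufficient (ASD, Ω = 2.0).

f_max ≈ 4.97 kip/in; NOT adequate

Total weld length L_w = 18 in. Treat welds as unit-width lines.
Centroid: x̄ = 2×3×1.5 / 18 = 0.5 in from the vertical weld.
Polar moment about centroid: J = I_x + I_y = [12³/12 + 2×3×6²] + [12×0.5² + 2(3³/12 + 3×1²)] = 373.5 in³.
Direct shear f_v = P/L_w = 22.7 / 18 = 1.261 kip/in (vertical).
Torsion M = P·e = 22.7 × 11 = 249.7 kip·in.
Critical point at (x, y) = (2.5, 6) from centroid. f_tx = M·y/J = 4.011 kip/in; f_ty = M·x/J = 1.671 kip/in.
Resultant f_max = √[f_tx² + (f_v + f_ty)²] = √[4.011² + (1.261 + 1.671)²] = 4.969 kip/in.
Capacity per unit length: r_n/Ω = (1/2.0) × 0.6 × 90 × (0.707 × 0.25) = 4.772 kip/in.
4.969 > 4.772 → NOT adequate.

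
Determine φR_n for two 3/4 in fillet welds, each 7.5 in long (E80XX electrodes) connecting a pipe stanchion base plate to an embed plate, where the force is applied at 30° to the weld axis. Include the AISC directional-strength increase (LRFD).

φR_n ≈ 337 kips

E80XX → F_EXX = 80 ksi.
t_e = 0.707 × 0.75 = 0.5302 in; A_we = 0.5302 × 15 = 7.954 in².
Directional factor: 1.0 + 0.5 sin^1.5(30°) = 1.177.
F_nw = 0.6 × 80 × 1.177 = 56.49 ksi.
φR_n = 0.75 × 56.49 × 7.954 = 337 kips.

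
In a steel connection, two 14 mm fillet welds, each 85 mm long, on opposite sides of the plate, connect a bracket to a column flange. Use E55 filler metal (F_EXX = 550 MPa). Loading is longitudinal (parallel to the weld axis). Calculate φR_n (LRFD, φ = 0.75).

Effective throat t_e = 0.707 × 14 = 9.898 mm.
Total length L = 170 mm; A_we = 9.898 × 170 = 1683 mm².
F_nw = 0.6 F_EXX = 0.6 × 550 = 330 MPa.
φR_n = 0.75 × 330 × 1683 × 10⁻³ = 416.5 kN.

φR_n ≈ 416 kN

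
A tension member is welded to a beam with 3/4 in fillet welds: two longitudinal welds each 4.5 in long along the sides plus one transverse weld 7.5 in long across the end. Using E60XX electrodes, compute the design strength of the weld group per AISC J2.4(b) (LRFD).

φR_n ≈ 271 kips

E60XX → F_EXX = 60 ksi.
t_e = 0.707 × 0.75 = 0.5302 in.
R_nwl = 0.6 × 60 × 0.5302 × 9 = 171.8 kips (longitudinal, 2 welds).
R_nwt = 0.6 × 60 × 0.5302 × 7.5 = 143.2 kips (transverse, base value).
(i) R_nwl + R_nwt = 315 kips; (ii) 0.85 R_nwl + 1.5 R_nwt = 360.8 kips.
R_n = max = 360.8 kips [governs: (ii)]; φR_n = 270.6 kips.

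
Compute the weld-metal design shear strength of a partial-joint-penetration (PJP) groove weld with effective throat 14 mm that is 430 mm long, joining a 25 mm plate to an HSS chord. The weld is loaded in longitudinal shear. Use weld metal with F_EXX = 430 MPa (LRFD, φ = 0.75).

φR_n ≈ 1160 kN

Effective throat (given) t_e = 14 mm.
A_we = 14 × 430 = 6020 mm².
F_nw = 0.6 F_EXX = 258 MPa.
φR_n = 0.75 × 258 × 6020 × 10⁻³ = 1165 kN.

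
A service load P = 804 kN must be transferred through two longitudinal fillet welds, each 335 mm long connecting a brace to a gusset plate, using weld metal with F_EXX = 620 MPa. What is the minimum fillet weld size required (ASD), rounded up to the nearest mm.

w = 10 mm

Total weld length L = 670 mm.
Required throat t_e = P × Ω / (0.6 F_EXX × L) = 804 × 2.0 / (0.6 × 620 × 670 × 10⁻³) = 6.452 mm.
Required leg w = t_e / 0.707 = 9.125 mm → use 10 mm.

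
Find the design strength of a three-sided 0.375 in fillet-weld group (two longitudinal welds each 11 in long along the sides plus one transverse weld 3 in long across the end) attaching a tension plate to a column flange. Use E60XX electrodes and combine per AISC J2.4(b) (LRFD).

φR_n ≈ 179 kips

E60XX → F_EXX = 60 ksi.
t_e = 0.707 × 0.375 = 0.2651 in.
R_nwl = 0.6 × 60 × 0.2651 × 22 = 210 kips (longitudinal, 2 welds).
R_nwt = 0.6 × 60 × 0.2651 × 3 = 28.63 kips (transverse, base value).
(i) R_nwl + R_nwt = 238.6 kips; (ii) 0.85 R_nwl + 1.5 R_nwt = 221.4 kips.
R_n = max = 238.6 kips [governs: (i)]; φR_n = 179 kips.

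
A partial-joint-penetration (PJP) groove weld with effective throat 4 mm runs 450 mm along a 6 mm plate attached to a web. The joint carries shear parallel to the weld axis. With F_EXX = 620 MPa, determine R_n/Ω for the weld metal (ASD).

Effective throat (given) t_e = 4 mm.
A_we = 4 × 450 = 1800 mm².
F_nw = 0.6 F_EXX = 372 MPa.
R_n/Ω = (372 × 1800) / 2.0 × 10⁻³ = 334.8 kN.

R_n/Ω ≈ 335 kN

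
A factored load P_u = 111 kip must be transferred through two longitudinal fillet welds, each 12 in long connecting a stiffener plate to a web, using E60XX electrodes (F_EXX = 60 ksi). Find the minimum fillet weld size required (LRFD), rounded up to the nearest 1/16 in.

w = 1/4 in

Total weld length L = 24 in.
Required throat t_e = P_u / (φ × 0.6 F_EXX × L) = 111 / (0.75 × 0.6 × 60 × 24) = 0.1713 in.
Required leg w = t_e / 0.707 = 0.2423 in → use 1/4 in.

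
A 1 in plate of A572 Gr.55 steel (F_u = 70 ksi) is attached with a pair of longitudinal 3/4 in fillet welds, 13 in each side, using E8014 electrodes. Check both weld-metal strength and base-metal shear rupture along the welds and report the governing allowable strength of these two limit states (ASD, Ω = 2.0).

R_n/Ω ≈ 331 kip (weld metal governs)

E80XX → F_EXX = 80 ksi.
t_e = 0.707 × 0.75 = 0.5302 in; L = 26 in.
Weld metal: R_n/Ω = (1/2.0) × 0.6 × 80 × 0.5302 × 26 = 330.9 kip.
Base metal (shear rupture): R_n/Ω = (1/2.0) × 0.6 × 70 × 1 × 26 = 546 kip.
Governing: weld metal.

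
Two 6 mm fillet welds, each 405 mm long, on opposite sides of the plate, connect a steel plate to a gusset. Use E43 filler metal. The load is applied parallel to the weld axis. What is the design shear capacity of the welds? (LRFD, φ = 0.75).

E43XX → F_EXX = 430 MPa.
Effective throat t_e = 0.707 × 6 = 4.242 mm.
Total length L = 810 mm; A_we = 4.242 × 810 = 3436 mm².
F_nw = 0.6 F_EXX = 0.6 × 430 = 258 MPa.
φR_n = 0.75 × 258 × 3436 × 10⁻³ = 664.9 kN.

φR_n ≈ 665 kN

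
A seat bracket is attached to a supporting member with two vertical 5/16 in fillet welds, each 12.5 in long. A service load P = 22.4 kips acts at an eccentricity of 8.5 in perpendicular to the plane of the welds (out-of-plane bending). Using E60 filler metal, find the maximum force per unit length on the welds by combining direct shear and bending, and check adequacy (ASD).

E60XX → F_EXX = 60 ksi.
L_w = 2 × 12.5 = 25 in; section modulus (unit throat) S = 2 × L²/6 = 52.08 in².
Direct shear f_v = P/L_w = 22.4/25 = 0.896 kip/in.
Moment M = P × e = 22.4 × 8.5 = 190.4 kip·in; bending f_b = M/S = 3.656 kip/in.
f_max = √(f_v² + f_b²) = √(0.896² + 3.656²) = 3.764 kip/in.
r_n/Ω = (1/2.0) × 0.6 × 60 × (0.707 × 0.3125) = 3.977 kip/in → adequate.

f_max ≈ 3.76 kip/in; adequate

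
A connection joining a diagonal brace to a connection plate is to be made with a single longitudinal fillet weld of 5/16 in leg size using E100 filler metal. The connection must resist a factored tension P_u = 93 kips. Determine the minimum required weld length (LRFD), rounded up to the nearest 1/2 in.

E100XX → F_EXX = 100 ksi.
Throat t_e = 0.707 × 0.3125 = 0.2209 in.
φr_n = 0.75 × 0.6 × 100 × 0.2209 = 9.942 kips/in.
L_req = P_u / φr_n = 93 / 9.942 = 9.354 in total.
Round up → use L = 9.5 in.

L = 9.5 in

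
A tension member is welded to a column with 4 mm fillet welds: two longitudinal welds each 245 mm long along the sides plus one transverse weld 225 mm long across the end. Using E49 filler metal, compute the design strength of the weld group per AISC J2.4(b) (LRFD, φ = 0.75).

φR_n ≈ 470 kN

E49XX → F_EXX = 490 MPa.
t_e = 0.707 × 4 = 2.828 mm.
R_nwl = 0.6 × 490 × 2.828 × 490 × 10⁻³ = 407.4 kN (longitudinal, 2 welds).
R_nwt = 0.6 × 490 × 2.828 × 225 × 10⁻³ = 187.1 kN (transverse, base value).
(i) R_nwl + R_nwt = 594.5 kN; (ii) 0.85 R_nwl + 1.5 R_nwt = 626.9 kN.
R_n = max = 626.9 kN [governs: (ii)]; φR_n = 470.2 kN.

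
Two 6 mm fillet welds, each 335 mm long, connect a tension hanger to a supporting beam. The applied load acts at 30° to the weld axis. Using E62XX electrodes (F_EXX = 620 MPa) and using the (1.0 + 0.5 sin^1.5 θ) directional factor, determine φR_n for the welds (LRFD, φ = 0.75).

φR_n ≈ 933 kN

t_e = 0.707 × 6 = 4.242 mm; A_we = 4.242 × 670 = 2842 mm².
Directional factor: 1.0 + 0.5 sin^1.5(30°) = 1.177.
F_nw = 0.6 × 620 × 1.177 = 437.8 MPa.
φR_n = 0.75 × 437.8 × 2842 × 10⁻³ = 933.1 kN.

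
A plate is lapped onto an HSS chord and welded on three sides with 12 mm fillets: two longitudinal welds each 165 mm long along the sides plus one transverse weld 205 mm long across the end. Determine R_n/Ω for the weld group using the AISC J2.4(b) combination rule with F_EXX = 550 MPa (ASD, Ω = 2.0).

R_n/Ω ≈ 823 kN

t_e = 0.707 × 12 = 8.484 mm.
R_nwl = 0.6 × 550 × 8.484 × 330 × 10⁻³ = 923.9 kN (longitudinal, 2 welds).
R_nwt = 0.6 × 550 × 8.484 × 205 × 10⁻³ = 573.9 kN (transverse, base value).
(i) R_nwl + R_nwt = 1498 kN; (ii) 0.85 R_nwl + 1.5 R_nwt = 1646 kN.
R_n = max = 1646 kN [governs: (ii)]; R_n/Ω = 823.1 kN.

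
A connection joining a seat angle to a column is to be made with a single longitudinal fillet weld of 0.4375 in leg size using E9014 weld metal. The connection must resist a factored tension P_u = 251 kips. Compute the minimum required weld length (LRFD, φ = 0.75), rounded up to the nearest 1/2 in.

E90XX → F_EXX = 90 ksi.
Throat t_e = 0.707 × 0.4375 = 0.3093 in.
φr_n = 0.75 × 0.6 × 90 × 0.3093 = 12.53 kips/in.
L_req = P_u / φr_n = 251 / 12.53 = 20.04 in total.
Round up → use L = 20.5 in.

L = 20.5 in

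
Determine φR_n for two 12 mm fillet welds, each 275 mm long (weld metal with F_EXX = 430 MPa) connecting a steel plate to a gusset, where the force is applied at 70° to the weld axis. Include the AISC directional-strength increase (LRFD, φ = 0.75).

t_e = 0.707 × 12 = 8.484 mm; A_we = 8.484 × 550 = 4666 mm².
Directional factor: 1.0 + 0.5 sin^1.5(70°) = 1.455.
F_nw = 0.6 × 430 × 1.455 = 375.5 MPa.
φR_n = 0.75 × 375.5 × 4666 × 10⁻³ = 1314 kN.

φR_n ≈ 1310 kN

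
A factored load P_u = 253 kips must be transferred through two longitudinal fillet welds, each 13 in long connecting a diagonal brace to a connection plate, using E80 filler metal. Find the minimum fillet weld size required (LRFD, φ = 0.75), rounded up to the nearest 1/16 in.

w = 7/16 in

E80XX → F_EXX = 80 ksi.
Total weld length L = 26 in.
Required throat t_e = P_u / (φ × 0.6 F_EXX × L) = 253 / (0.75 × 0.6 × 80 × 26) = 0.2703 in.
Required leg w = t_e / 0.707 = 0.3823 in → use 7/16 in.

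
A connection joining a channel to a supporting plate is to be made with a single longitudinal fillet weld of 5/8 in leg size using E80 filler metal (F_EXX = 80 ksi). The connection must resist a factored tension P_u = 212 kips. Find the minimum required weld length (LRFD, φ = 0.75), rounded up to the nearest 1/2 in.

L = 13.5 in

Throat t_e = 0.707 × 0.625 = 0.4419 in.
φr_n = 0.75 × 0.6 × 80 × 0.4419 = 15.91 kips/in.
L_req = P_u / φr_n = 212 / 15.91 = 13.33 in total.
Round up → use L = 13.5 in.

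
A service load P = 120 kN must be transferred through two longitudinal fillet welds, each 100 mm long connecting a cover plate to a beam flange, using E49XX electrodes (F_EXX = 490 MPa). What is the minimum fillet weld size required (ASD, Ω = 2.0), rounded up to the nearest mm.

Total weld length L = 200 mm.
Required throat t_e = P × Ω / (0.6 F_EXX × L) = 120 × 2.0 / (0.6 × 490 × 200 × 10⁻³) = 4.082 mm.
Required leg w = t_e / 0.707 = 5.773 mm → use 6 mm.

w = 6 mm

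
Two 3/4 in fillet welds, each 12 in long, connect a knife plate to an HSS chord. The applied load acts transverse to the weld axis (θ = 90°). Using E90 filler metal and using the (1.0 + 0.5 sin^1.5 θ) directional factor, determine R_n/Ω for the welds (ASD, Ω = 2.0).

E90XX → F_EXX = 90 ksi.
t_e = 0.707 × 0.75 = 0.5302 in; A_we = 0.5302 × 24 = 12.73 in².
Directional factor: 1.0 + 0.5 sin^1.5(90°) = 1.5.
F_nw = 0.6 × 90 × 1.5 = 81 ksi.
R_n/Ω = (81 × 12.73) / 2.0 = 515.4 kip.

R_n/Ω ≈ 515 kip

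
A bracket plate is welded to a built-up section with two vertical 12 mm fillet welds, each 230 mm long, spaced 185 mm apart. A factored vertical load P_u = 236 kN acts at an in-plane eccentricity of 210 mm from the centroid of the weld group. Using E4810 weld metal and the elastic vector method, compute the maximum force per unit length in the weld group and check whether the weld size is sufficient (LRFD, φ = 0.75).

f_max ≈ 1600 N/mm; adequate

E48XX → F_EXX = 480 MPa.
Total weld length L_w = 460 mm. Treat welds as unit-width lines.
Polar moment about centroid: J = 2[d³/12 + d(b/2)²] = 2[230³/12 + 230×92.5²] = 5964000 mm³.
Direct shear f_v = P/L_w = 236×10³ / 460 = 513 N/mm (vertical).
Torsion M = P·e = 236×10³ × 210 = 49560000 N·mm.
Critical point at (x, y) = (92.5, 115) from centroid. f_tx = M·y/J = 955.7 N/mm; f_ty = M·x/J = 768.7 N/mm.
Resultant f_max = √[f_tx² + (f_v + f_ty)²] = √[955.7² + (513 + 768.7)²] = 1599 N/mm.
Capacity per unit length: φr_n = 0.75 × 0.6 × 480 × (0.707 × 12) = 1833 N/mm.
1599 ≤ 1833 → adequate.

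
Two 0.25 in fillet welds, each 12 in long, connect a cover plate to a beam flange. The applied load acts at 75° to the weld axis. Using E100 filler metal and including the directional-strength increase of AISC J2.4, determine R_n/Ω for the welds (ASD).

R_n/Ω ≈ 188 kip

E100XX → F_EXX = 100 ksi.
t_e = 0.707 × 0.25 = 0.1767 in; A_we = 0.1767 × 24 = 4.242 in².
Directional factor: 1.0 + 0.5 sin^1.5(75°) = 1.475.
F_nw = 0.6 × 100 × 1.475 = 88.48 ksi.
R_n/Ω = (88.48 × 4.242) / 2.0 = 187.7 kip.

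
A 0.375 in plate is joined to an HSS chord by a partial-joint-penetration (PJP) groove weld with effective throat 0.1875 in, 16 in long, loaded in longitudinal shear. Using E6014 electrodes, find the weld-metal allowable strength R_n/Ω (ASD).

R_n/Ω ≈ 54 kips

E60XX → F_EXX = 60 ksi.
Effective throat (given) t_e = 0.1875 in.
A_we = 0.1875 × 16 = 3 in².
F_nw = 0.6 F_EXX = 36 ksi.
R_n/Ω = (36 × 3) / 2.0 = 54 kips.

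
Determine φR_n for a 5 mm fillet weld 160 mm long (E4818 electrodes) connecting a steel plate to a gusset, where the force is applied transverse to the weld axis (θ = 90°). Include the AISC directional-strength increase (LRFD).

φR_n ≈ 183 kN

E48XX → F_EXX = 480 MPa.
t_e = 0.707 × 5 = 3.535 mm; A_we = 3.535 × 160 = 565.6 mm².
Directional factor: 1.0 + 0.5 sin^1.5(90°) = 1.5.
F_nw = 0.6 × 480 × 1.5 = 432 MPa.
φR_n = 0.75 × 432 × 565.6 × 10⁻³ = 183.3 kN.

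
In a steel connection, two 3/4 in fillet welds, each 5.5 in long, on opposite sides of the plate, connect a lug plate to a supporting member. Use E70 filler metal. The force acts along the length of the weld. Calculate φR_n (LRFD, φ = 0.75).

E70XX → F_EXX = 70 ksi.
Effective throat t_e = 0.707 × 0.75 = 0.5302 in.
Total length L = 11 in; A_we = 0.5302 × 11 = 5.833 in².
F_nw = 0.6 F_EXX = 0.6 × 70 = 42 ksi.
φR_n = 0.75 × 42 × 5.833 = 183.7 kips.

φR_n ≈ 184 kips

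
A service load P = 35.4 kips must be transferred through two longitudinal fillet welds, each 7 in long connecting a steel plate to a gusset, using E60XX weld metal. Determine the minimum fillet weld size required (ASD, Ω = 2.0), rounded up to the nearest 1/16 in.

E60XX → F_EXX = 60 ksi.
Total weld length L = 14 in.
Required throat t_e = P × Ω / (0.6 F_EXX × L) = 35.4 × 2.0 / (0.6 × 60 × 14) = 0.1405 in.
Required leg w = t_e / 0.707 = 0.1987 in → use 1/4 in.

w = 1/4 in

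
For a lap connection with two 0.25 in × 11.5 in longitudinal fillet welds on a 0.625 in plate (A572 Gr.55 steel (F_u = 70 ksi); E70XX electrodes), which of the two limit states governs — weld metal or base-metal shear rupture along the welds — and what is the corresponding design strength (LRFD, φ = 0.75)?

φR_n ≈ 128 kip (weld metal governs)

E70XX → F_EXX = 70 ksi.
t_e = 0.707 × 0.25 = 0.1767 in; L = 23 in.
Weld metal: φR_n = 0.75 × 0.6 × 70 × 0.1767 × 23 = 128.1 kip.
Base metal (shear rupture): φR_n = 0.75 × 0.6 × 70 × 0.625 × 23 = 452.8 kip.
Governing: weld metal.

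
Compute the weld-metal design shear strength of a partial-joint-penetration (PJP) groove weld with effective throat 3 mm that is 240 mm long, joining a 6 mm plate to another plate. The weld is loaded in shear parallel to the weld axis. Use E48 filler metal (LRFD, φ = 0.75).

E48XX → F_EXX = 480 MPa.
Effective throat (given) t_e = 3 mm.
A_we = 3 × 240 = 720 mm².
F_nw = 0.6 F_EXX = 288 MPa.
φR_n = 0.75 × 288 × 720 × 10⁻³ = 155.5 kN.

φR_n ≈ 156 kN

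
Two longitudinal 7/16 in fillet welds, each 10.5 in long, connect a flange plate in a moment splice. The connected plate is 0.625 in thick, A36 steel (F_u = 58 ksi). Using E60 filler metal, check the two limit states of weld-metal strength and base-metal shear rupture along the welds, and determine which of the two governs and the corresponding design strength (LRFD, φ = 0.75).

E60XX → F_EXX = 60 ksi.
t_e = 0.707 × 0.4375 = 0.3093 in; L = 21 in.
Weld metal: φR_n = 0.75 × 0.6 × 60 × 0.3093 × 21 = 175.4 kip.
Base metal (shear rupture): φR_n = 0.75 × 0.6 × 58 × 0.625 × 21 = 342.6 kip.
Governing: weld metal.

φR_n ≈ 175 kip (weld metal governs)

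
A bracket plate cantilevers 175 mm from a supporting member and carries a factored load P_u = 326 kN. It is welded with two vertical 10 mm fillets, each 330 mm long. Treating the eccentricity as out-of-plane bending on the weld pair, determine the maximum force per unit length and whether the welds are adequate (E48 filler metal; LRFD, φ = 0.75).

E48XX → F_EXX = 480 MPa.
L_w = 2 × 330 = 660 mm; section modulus (unit throat) S = 2 × L²/6 = 36300 mm².
Direct shear f_v = P/L_w = 326×10³/660 = 493.9 N/mm.
Moment M = P × e = 326×10³ × 175 = 57050000 N·mm; bending f_b = M/S = 1572 N/mm.
f_max = √(f_v² + f_b²) = √(493.9² + 1572²) = 1647 N/mm.
φr_n = 0.75 × 0.6 × 480 × (0.707 × 10) = 1527 N/mm → NOT adequate.

f_max ≈ 1650 N/mm; NOT adequate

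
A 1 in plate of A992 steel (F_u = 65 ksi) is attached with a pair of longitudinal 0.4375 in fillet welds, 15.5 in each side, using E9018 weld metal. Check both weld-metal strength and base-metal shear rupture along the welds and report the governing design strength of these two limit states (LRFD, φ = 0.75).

E90XX → F_EXX = 90 ksi.
t_e = 0.707 × 0.4375 = 0.3093 in; L = 31 in.
Weld metal: φR_n = 0.75 × 0.6 × 90 × 0.3093 × 31 = 388.3 kips.
Base metal (shear rupture): φR_n = 0.75 × 0.6 × 65 × 1 × 31 = 906.8 kips.
Governing: weld metal.

φR_n ≈ 388 kips (weld metal governs)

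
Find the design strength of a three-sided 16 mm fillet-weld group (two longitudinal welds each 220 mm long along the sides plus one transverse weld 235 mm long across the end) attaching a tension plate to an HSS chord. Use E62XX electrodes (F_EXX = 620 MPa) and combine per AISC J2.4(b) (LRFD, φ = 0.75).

φR_n ≈ 2290 kN

t_e = 0.707 × 16 = 11.31 mm.
R_nwl = 0.6 × 620 × 11.31 × 440 × 10⁻³ = 1852 kN (longitudinal, 2 welds).
R_nwt = 0.6 × 620 × 11.31 × 235 × 10⁻³ = 988.9 kN (transverse, base value).
(i) R_nwl + R_nwt = 2840 kN; (ii) 0.85 R_nwl + 1.5 R_nwt = 3057 kN.
R_n = max = 3057 kN [governs: (ii)]; φR_n = 2293 kN.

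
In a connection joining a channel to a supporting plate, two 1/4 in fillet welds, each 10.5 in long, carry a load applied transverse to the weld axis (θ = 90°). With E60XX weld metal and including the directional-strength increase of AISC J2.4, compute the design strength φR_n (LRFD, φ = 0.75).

φR_n ≈ 150 kip

E60XX → F_EXX = 60 ksi.
t_e = 0.707 × 0.25 = 0.1767 in; A_we = 0.1767 × 21 = 3.712 in².
Directional factor: 1.0 + 0.5 sin^1.5(90°) = 1.5.
F_nw = 0.6 × 60 × 1.5 = 54 ksi.
φR_n = 0.75 × 54 × 3.712 = 150.3 kip.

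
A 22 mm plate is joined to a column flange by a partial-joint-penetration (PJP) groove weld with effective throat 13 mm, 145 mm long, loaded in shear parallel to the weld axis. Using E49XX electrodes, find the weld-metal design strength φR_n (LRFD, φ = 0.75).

φR_n ≈ 416 kN

E49XX → F_EXX = 490 MPa.
Effective throat (given) t_e = 13 mm.
A_we = 13 × 145 = 1885 mm².
F_nw = 0.6 F_EXX = 294 MPa.
φR_n = 0.75 × 294 × 1885 × 10⁻³ = 415.6 kN.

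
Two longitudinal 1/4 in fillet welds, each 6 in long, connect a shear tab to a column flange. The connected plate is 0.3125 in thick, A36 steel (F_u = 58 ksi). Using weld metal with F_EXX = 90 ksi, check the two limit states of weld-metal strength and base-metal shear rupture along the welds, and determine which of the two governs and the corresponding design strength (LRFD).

φR_n ≈ 85.9 kips (weld metal governs)

t_e = 0.707 × 0.25 = 0.1767 in; L = 12 in.
Weld metal: φR_n = 0.75 × 0.6 × 90 × 0.1767 × 12 = 85.9 kips.
Base metal (shear rupture): φR_n = 0.75 × 0.6 × 58 × 0.3125 × 12 = 97.88 kips.
Governing: weld metal.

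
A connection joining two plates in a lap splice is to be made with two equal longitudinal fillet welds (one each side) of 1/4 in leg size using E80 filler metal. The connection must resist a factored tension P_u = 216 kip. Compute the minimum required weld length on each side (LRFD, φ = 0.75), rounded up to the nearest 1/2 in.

L = 17 in on each side

E80XX → F_EXX = 80 ksi.
Throat t_e = 0.707 × 0.25 = 0.1767 in.
φr_n = 0.75 × 0.6 × 80 × 0.1767 = 6.363 kip/in.
L_req = P_u / φr_n = 216 / 6.363 = 33.95 in total.
Per side: 33.95 / 2 = 16.97 in.
Round up → use L = 17 in on each side.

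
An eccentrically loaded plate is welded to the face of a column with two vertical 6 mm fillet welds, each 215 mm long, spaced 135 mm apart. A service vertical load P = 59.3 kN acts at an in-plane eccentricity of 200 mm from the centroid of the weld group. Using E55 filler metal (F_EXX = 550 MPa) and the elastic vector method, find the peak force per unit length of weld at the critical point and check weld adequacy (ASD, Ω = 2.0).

f_max ≈ 503 N/mm; adequate

Total weld length L_w = 430 mm. Treat welds as unit-width lines.
Polar moment about centroid: J = 2[d³/12 + d(b/2)²] = 2[215³/12 + 215×67.5²] = 3616000 mm³.
Direct shear f_v = P/L_w = 59.3×10³ / 430 = 137.9 N/mm (vertical).
Torsion M = P·e = 59.3×10³ × 200 = 11860000 N·mm.
Critical point at (x, y) = (67.5, 107.5) from centroid. f_tx = M·y/J = 352.6 N/mm; f_ty = M·x/J = 221.4 N/mm.
Resultant f_max = √[f_tx² + (f_v + f_ty)²] = √[352.6² + (137.9 + 221.4)²] = 503.4 N/mm.
Capacity per unit length: r_n/Ω = (1/2.0) × 0.6 × 550 × (0.707 × 6) = 699.9 N/mm.
503.4 ≤ 699.9 → adequate.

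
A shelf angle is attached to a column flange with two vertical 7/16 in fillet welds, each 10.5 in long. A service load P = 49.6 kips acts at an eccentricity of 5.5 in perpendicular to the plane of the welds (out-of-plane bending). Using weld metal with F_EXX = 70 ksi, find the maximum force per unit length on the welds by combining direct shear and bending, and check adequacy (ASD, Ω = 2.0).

f_max ≈ 7.79 kip/in; NOT adequate

L_w = 2 × 10.5 = 21 in; section modulus (unit throat) S = 2 × L²/6 = 36.75 in².
Direct shear f_v = P/L_w = 49.6/21 = 2.362 kip/in.
Moment M = P × e = 49.6 × 5.5 = 272.8 kip·in; bending f_b = M/S = 7.423 kip/in.
f_max = √(f_v² + f_b²) = √(2.362² + 7.423²) = 7.79 kip/in.
r_n/Ω = (1/2.0) × 0.6 × 70 × (0.707 × 0.4375) = 6.496 kip/in → NOT adequate.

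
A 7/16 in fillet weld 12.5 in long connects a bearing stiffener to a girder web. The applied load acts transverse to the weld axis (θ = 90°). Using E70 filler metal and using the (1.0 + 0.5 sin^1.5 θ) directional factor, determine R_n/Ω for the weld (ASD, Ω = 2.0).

R_n/Ω ≈ 122 kip

E70XX → F_EXX = 70 ksi.
t_e = 0.707 × 0.4375 = 0.3093 in; A_we = 0.3093 × 12.5 = 3.866 in².
Directional factor: 1.0 + 0.5 sin^1.5(90°) = 1.5.
F_nw = 0.6 × 70 × 1.5 = 63 ksi.
R_n/Ω = (63 × 3.866) / 2.0 = 121.8 kip.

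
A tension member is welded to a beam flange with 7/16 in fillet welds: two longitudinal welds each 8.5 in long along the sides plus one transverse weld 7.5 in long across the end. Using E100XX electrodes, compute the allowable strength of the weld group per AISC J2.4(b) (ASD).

E100XX → F_EXX = 100 ksi.
t_e = 0.707 × 0.4375 = 0.3093 in.
R_nwl = 0.6 × 100 × 0.3093 × 17 = 315.5 kips (longitudinal, 2 welds).
R_nwt = 0.6 × 100 × 0.3093 × 7.5 = 139.2 kips (transverse, base value).
(i) R_nwl + R_nwt = 454.7 kips; (ii) 0.85 R_nwl + 1.5 R_nwt = 477 kips.
R_n = max = 477 kips [governs: (ii)]; R_n/Ω = 238.5 kips.

R_n/Ω ≈ 238 kips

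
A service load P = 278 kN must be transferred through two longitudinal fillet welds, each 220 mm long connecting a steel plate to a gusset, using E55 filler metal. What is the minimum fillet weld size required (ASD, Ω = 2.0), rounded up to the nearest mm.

w = 6 mm

E55XX → F_EXX = 550 MPa.
Total weld length L = 440 mm.
Required throat t_e = P × Ω / (0.6 F_EXX × L) = 278 × 2.0 / (0.6 × 550 × 440 × 10⁻³) = 3.829 mm.
Required leg w = t_e / 0.707 = 5.416 mm → use 6 mm.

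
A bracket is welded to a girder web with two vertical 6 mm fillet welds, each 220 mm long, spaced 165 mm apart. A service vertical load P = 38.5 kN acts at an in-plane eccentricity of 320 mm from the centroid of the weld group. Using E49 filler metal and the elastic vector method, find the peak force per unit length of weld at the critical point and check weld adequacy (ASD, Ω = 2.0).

E49XX → F_EXX = 490 MPa.
Total weld length L_w = 440 mm. Treat welds as unit-width lines.
Polar moment about centroid: J = 2[d³/12 + d(b/2)²] = 2[220³/12 + 220×82.5²] = 4769000 mm³.
Direct shear f_v = P/L_w = 38.5×10³ / 440 = 87.5 N/mm (vertical).
Torsion M = P·e = 38.5×10³ × 320 = 12320000 N·mm.
Critical point at (x, y) = (82.5, 110) from centroid. f_tx = M·y/J = 284.1 N/mm; f_ty = M·x/J = 213.1 N/mm.
Resultant f_max = √[f_tx² + (f_v + f_ty)²] = √[284.1² + (87.5 + 213.1)²] = 413.6 N/mm.
Capacity per unit length: r_n/Ω = (1/2.0) × 0.6 × 490 × (0.707 × 6) = 623.6 N/mm.
413.6 ≤ 623.6 → adequate.

f_max ≈ 414 N/mm; adequate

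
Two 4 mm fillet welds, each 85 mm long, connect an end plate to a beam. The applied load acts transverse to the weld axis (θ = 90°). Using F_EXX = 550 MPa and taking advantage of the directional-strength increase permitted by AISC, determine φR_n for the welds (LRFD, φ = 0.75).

φR_n ≈ 178 kN

t_e = 0.707 × 4 = 2.828 mm; A_we = 2.828 × 170 = 480.8 mm².
Directional factor: 1.0 + 0.5 sin^1.5(90°) = 1.5.
F_nw = 0.6 × 550 × 1.5 = 495 MPa.
φR_n = 0.75 × 495 × 480.8 × 10⁻³ = 178.5 kN.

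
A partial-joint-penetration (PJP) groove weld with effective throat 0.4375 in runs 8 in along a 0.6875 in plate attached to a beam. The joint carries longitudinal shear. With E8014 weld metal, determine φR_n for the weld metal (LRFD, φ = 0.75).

E80XX → F_EXX = 80 ksi.
Effective throat (given) t_e = 0.4375 in.
A_we = 0.4375 × 8 = 3.5 in².
F_nw = 0.6 F_EXX = 48 ksi.
φR_n = 0.75 × 48 × 3.5 = 126 kip.

φR_n ≈ 126 kip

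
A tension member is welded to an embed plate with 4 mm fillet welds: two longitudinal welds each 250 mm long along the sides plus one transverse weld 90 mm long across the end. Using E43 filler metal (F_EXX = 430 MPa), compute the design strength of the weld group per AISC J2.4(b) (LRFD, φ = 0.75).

φR_n ≈ 323 kN

t_e = 0.707 × 4 = 2.828 mm.
R_nwl = 0.6 × 430 × 2.828 × 500 × 10⁻³ = 364.8 kN (longitudinal, 2 welds).
R_nwt = 0.6 × 430 × 2.828 × 90 × 10⁻³ = 65.67 kN (transverse, base value).
(i) R_nwl + R_nwt = 430.5 kN; (ii) 0.85 R_nwl + 1.5 R_nwt = 408.6 kN.
R_n = max = 430.5 kN [governs: (i)]; φR_n = 322.9 kN.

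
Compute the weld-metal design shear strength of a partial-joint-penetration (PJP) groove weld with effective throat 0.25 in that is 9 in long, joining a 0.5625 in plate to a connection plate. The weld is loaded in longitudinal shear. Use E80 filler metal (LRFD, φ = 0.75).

φR_n ≈ 81 kip

E80XX → F_EXX = 80 ksi.
Effective throat (given) t_e = 0.25 in.
A_we = 0.25 × 9 = 2.25 in².
F_nw = 0.6 F_EXX = 48 ksi.
φR_n = 0.75 × 48 × 2.25 = 81 kip.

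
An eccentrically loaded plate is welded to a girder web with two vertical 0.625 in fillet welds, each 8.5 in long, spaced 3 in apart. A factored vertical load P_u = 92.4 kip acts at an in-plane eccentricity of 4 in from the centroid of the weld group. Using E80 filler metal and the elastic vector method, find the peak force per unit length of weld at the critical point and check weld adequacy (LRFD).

E80XX → F_EXX = 80 ksi.
Total weld length L_w = 17 in. Treat welds as unit-width lines.
Polar moment about centroid: J = 2[d³/12 + d(b/2)²] = 2[8.5³/12 + 8.5×1.5²] = 140.6 in³.
Direct shear f_v = P/L_w = 92.4 / 17 = 5.435 kip/in (vertical).
Torsion M = P·e = 92.4 × 4 = 369.6 kip·in.
Critical point at (x, y) = (1.5, 4.25) from centroid. f_tx = M·y/J = 11.17 kip/in; f_ty = M·x/J = 3.943 kip/in.
Resultant f_max = √[f_tx² + (f_v + f_ty)²] = √[11.17² + (5.435 + 3.943)²] = 14.59 kip/in.
Capacity per unit length: φr_n = 0.75 × 0.6 × 80 × (0.707 × 0.625) = 15.91 kip/in.
14.59 ≤ 15.91 → adequate.

f_max ≈ 14.6 kip/in; adequate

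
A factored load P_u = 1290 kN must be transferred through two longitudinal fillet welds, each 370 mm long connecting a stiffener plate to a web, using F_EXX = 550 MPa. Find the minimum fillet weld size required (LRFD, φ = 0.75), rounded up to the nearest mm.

w = 10 mm

Total weld length L = 740 mm.
Required throat t_e = P_u / (φ × 0.6 F_EXX × L) = 1290 / (0.75 × 0.6 × 550 × 740 × 10⁻³) = 7.043 mm.
Required leg w = t_e / 0.707 = 9.962 mm → use 10 mm.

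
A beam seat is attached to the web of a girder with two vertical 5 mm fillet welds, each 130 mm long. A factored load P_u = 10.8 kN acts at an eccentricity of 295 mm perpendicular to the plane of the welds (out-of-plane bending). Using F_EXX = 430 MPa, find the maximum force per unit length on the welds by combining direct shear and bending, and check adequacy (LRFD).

f_max ≈ 567 N/mm; adequate

L_w = 2 × 130 = 260 mm; section modulus (unit throat) S = 2 × L²/6 = 5633 mm².
Direct shear f_v = P/L_w = 10.8×10³/260 = 41.54 N/mm.
Moment M = P × e = 10.8×10³ × 295 = 3186000 N·mm; bending f_b = M/S = 565.6 N/mm.
f_max = √(f_v² + f_b²) = √(41.54² + 565.6²) = 567.1 N/mm.
φr_n = 0.75 × 0.6 × 430 × (0.707 × 5) = 684 N/mm → adequate.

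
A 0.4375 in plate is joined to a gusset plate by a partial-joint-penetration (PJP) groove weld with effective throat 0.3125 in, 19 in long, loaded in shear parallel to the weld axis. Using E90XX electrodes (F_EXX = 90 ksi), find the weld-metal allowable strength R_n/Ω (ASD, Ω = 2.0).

R_n/Ω ≈ 160 kip

Effective throat (given) t_e = 0.3125 in.
A_we = 0.3125 × 19 = 5.938 in².
F_nw = 0.6 F_EXX = 54 ksi.
R_n/Ω = (54 × 5.938) / 2.0 = 160.3 kip.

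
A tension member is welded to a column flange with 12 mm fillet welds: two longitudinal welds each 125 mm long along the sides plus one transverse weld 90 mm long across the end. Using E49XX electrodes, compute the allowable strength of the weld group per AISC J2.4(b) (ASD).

R_n/Ω ≈ 433 kN

E49XX → F_EXX = 490 MPa.
t_e = 0.707 × 12 = 8.484 mm.
R_nwl = 0.6 × 490 × 8.484 × 250 × 10⁻³ = 623.6 kN (longitudinal, 2 welds).
R_nwt = 0.6 × 490 × 8.484 × 90 × 10⁻³ = 224.5 kN (transverse, base value).
(i) R_nwl + R_nwt = 848.1 kN; (ii) 0.85 R_nwl + 1.5 R_nwt = 866.8 kN.
R_n = max = 866.8 kN [governs: (ii)]; R_n/Ω = 433.4 kN.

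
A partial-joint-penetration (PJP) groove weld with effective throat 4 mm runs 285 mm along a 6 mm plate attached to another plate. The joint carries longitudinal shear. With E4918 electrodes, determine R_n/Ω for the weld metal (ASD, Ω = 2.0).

R_n/Ω ≈ 168 kN

E49XX → F_EXX = 490 MPa.
Effective throat (given) t_e = 4 mm.
A_we = 4 × 285 = 1140 mm².
F_nw = 0.6 F_EXX = 294 MPa.
R_n/Ω = (294 × 1140) / 2.0 × 10⁻³ = 167.6 kN.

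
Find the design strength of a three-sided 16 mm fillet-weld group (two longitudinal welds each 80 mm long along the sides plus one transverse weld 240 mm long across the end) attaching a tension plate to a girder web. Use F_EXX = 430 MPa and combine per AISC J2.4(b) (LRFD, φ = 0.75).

φR_n ≈ 1090 kN

t_e = 0.707 × 16 = 11.31 mm.
R_nwl = 0.6 × 430 × 11.31 × 160 × 10⁻³ = 467 kN (longitudinal, 2 welds).
R_nwt = 0.6 × 430 × 11.31 × 240 × 10⁻³ = 700.4 kN (transverse, base value).
(i) R_nwl + R_nwt = 1167 kN; (ii) 0.85 R_nwl + 1.5 R_nwt = 1448 kN.
R_n = max = 1448 kN [governs: (ii)]; φR_n = 1086 kN.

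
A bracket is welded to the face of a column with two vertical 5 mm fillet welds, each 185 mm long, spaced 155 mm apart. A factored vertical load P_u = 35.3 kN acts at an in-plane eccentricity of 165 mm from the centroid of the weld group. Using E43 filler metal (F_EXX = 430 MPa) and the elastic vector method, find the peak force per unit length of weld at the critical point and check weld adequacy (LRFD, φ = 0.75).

f_max ≈ 285 N/mm; adequate

Total weld length L_w = 370 mm. Treat welds as unit-width lines.
Polar moment about centroid: J = 2[d³/12 + d(b/2)²] = 2[185³/12 + 185×77.5²] = 3278000 mm³.
Direct shear f_v = P/L_w = 35.3×10³ / 370 = 95.41 N/mm (vertical).
Torsion M = P·e = 35.3×10³ × 165 = 5824500 N·mm.
Critical point at (x, y) = (77.5, 92.5) from centroid. f_tx = M·y/J = 164.4 N/mm; f_ty = M·x/J = 137.7 N/mm.
Resultant f_max = √[f_tx² + (f_v + f_ty)²] = √[164.4² + (95.41 + 137.7)²] = 285.3 N/mm.
Capacity per unit length: φr_n = 0.75 × 0.6 × 430 × (0.707 × 5) = 684 N/mm.
285.3 ≤ 684 → adequate.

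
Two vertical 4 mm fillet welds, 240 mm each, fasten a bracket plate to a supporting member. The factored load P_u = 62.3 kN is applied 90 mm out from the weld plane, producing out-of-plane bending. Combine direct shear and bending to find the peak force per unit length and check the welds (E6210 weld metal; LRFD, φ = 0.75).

E62XX → F_EXX = 620 MPa.
L_w = 2 × 240 = 480 mm; section modulus (unit throat) S = 2 × L²/6 = 19200 mm².
Direct shear f_v = P/L_w = 62.3×10³/480 = 129.8 N/mm.
Moment M = P × e = 62.3×10³ × 90 = 5607000 N·mm; bending f_b = M/S = 292 N/mm.
f_max = √(f_v² + f_b²) = √(129.8² + 292²) = 319.6 N/mm.
φr_n = 0.75 × 0.6 × 620 × (0.707 × 4) = 789 N/mm → adequate.

f_max ≈ 320 N/mm; adequate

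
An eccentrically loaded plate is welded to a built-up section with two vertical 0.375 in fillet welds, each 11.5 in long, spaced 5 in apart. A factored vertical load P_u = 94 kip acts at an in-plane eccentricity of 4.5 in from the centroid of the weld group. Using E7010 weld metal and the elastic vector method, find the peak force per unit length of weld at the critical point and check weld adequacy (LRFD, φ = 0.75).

E70XX → F_EXX = 70 ksi.
Total weld length L_w = 23 in. Treat welds as unit-width lines.
Polar moment about centroid: J = 2[d³/12 + d(b/2)²] = 2[11.5³/12 + 11.5×2.5²] = 397.2 in³.
Direct shear f_v = P/L_w = 94 / 23 = 4.087 kip/in (vertical).
Torsion M = P·e = 94 × 4.5 = 423 kip·in.
Critical point at (x, y) = (2.5, 5.75) from centroid. f_tx = M·y/J = 6.123 kip/in; f_ty = M·x/J = 2.662 kip/in.
Resultant f_max = √[f_tx² + (f_v + f_ty)²] = √[6.123² + (4.087 + 2.662)²] = 9.113 kip/in.
Capacity per unit length: φr_n = 0.75 × 0.6 × 70 × (0.707 × 0.375) = 8.351 kip/in.
9.113 > 8.351 → NOT adequate.

f_max ≈ 9.11 kip/in; NOT adequate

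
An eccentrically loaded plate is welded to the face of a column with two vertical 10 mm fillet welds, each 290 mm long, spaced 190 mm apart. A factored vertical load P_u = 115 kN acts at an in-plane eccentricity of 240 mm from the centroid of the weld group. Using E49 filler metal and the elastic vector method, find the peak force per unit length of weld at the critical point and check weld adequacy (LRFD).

f_max ≈ 645 N/mm; adequate

E49XX → F_EXX = 490 MPa.
Total weld length L_w = 580 mm. Treat welds as unit-width lines.
Polar moment about centroid: J = 2[d³/12 + d(b/2)²] = 2[290³/12 + 290×95²] = 9299000 mm³.
Direct shear f_v = P/L_w = 115×10³ / 580 = 198.3 N/mm (vertical).
Torsion M = P·e = 115×10³ × 240 = 27600000 N·mm.
Critical point at (x, y) = (95, 145) from centroid. f_tx = M·y/J = 430.4 N/mm; f_ty = M·x/J = 282 N/mm.
Resultant f_max = √[f_tx² + (f_v + f_ty)²] = √[430.4² + (198.3 + 282)²] = 644.8 N/mm.
Capacity per unit length: φr_n = 0.75 × 0.6 × 490 × (0.707 × 10) = 1559 N/mm.
644.8 ≤ 1559 → adequate.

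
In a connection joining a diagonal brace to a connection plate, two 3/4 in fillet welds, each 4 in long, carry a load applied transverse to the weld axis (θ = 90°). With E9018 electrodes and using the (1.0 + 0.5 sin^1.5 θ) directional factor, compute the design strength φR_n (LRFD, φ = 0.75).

E90XX → F_EXX = 90 ksi.
t_e = 0.707 × 0.75 = 0.5302 in; A_we = 0.5302 × 8 = 4.242 in².
Directional factor: 1.0 + 0.5 sin^1.5(90°) = 1.5.
F_nw = 0.6 × 90 × 1.5 = 81 ksi.
φR_n = 0.75 × 81 × 4.242 = 257.7 kip.

φR_n ≈ 258 kip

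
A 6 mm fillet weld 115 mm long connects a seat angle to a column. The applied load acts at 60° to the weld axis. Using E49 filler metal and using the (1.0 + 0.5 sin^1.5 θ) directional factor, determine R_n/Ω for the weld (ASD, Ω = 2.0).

E49XX → F_EXX = 490 MPa.
t_e = 0.707 × 6 = 4.242 mm; A_we = 4.242 × 115 = 487.8 mm².
Directional factor: 1.0 + 0.5 sin^1.5(60°) = 1.403.
F_nw = 0.6 × 490 × 1.403 = 412.5 MPa.
R_n/Ω = (412.5 × 487.8) / 2.0 × 10⁻³ = 100.6 kN.

R_n/Ω ≈ 101 kN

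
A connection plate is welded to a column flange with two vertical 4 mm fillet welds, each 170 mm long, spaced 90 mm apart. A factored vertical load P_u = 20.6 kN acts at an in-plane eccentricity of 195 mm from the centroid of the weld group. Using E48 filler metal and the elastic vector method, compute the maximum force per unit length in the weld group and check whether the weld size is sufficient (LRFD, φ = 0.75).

f_max ≈ 290 N/mm; adequate

E48XX → F_EXX = 480 MPa.
Total weld length L_w = 340 mm. Treat welds as unit-width lines.
Polar moment about centroid: J = 2[d³/12 + d(b/2)²] = 2[170³/12 + 170×45²] = 1507000 mm³.
Direct shear f_v = P/L_w = 20.6×10³ / 340 = 60.59 N/mm (vertical).
Torsion M = P·e = 20.6×10³ × 195 = 4017000 N·mm.
Critical point at (x, y) = (45, 85) from centroid. f_tx = M·y/J = 226.5 N/mm; f_ty = M·x/J = 119.9 N/mm.
Resultant f_max = √[f_tx² + (f_v + f_ty)²] = √[226.5² + (60.59 + 119.9)²] = 289.6 N/mm.
Capacity per unit length: φr_n = 0.75 × 0.6 × 480 × (0.707 × 4) = 610.8 N/mm.
289.6 ≤ 610.8 → adequate.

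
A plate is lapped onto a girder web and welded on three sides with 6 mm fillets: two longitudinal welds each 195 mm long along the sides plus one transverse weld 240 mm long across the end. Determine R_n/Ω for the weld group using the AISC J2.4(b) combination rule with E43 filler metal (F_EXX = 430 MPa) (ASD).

t_e = 0.707 × 6 = 4.242 mm.
R_nwl = 0.6 × 430 × 4.242 × 390 × 10⁻³ = 426.8 kN (longitudinal, 2 welds).
R_nwt = 0.6 × 430 × 4.242 × 240 × 10⁻³ = 262.7 kN (transverse, base value).
(i) R_nwl + R_nwt = 689.5 kN; (ii) 0.85 R_nwl + 1.5 R_nwt = 756.8 kN.
R_n = max = 756.8 kN [governs: (ii)]; R_n/Ω = 378.4 kN.

R_n/Ω ≈ 378 kN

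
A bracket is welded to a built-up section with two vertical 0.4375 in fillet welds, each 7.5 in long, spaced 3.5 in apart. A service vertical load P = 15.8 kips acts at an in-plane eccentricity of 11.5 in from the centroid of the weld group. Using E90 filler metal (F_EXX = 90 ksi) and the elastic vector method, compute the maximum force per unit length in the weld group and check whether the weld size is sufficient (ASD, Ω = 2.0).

Total weld length L_w = 15 in. Treat welds as unit-width lines.
Polar moment about centroid: J = 2[d³/12 + d(b/2)²] = 2[7.5³/12 + 7.5×1.75²] = 116.2 in³.
Direct shear f_v = P/L_w = 15.8 / 15 = 1.053 kip/in (vertical).
Torsion M = P·e = 15.8 × 11.5 = 181.7 kip·in.
Critical point at (x, y) = (1.75, 3.75) from centroid. f_tx = M·y/J = 5.861 kip/in; f_ty = M·x/J = 2.735 kip/in.
Resultant f_max = √[f_tx² + (f_v + f_ty)²] = √[5.861² + (1.053 + 2.735)²] = 6.979 kip/in.
Capacity per unit length: r_n/Ω = (1/2.0) × 0.6 × 90 × (0.707 × 0.4375) = 8.351 kip/in.
6.979 ≤ 8.351 → adequate.

f_max ≈ 6.98 kip/in; adequate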